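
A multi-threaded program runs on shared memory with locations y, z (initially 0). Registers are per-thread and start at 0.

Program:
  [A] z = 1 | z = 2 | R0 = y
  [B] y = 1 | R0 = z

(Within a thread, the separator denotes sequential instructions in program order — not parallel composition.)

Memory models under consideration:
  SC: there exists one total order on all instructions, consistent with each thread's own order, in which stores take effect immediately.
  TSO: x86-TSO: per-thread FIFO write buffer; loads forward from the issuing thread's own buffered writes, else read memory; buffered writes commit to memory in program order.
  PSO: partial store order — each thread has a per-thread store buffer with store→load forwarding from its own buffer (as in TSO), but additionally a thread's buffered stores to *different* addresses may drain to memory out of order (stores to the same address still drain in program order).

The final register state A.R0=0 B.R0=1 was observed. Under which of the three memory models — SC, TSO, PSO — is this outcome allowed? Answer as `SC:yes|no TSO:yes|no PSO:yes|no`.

outcome vector order: (A.R0,B.R0)
[SC] allowed = {0/2 1/0 1/1 1/2}
[TSO] allowed = {0/0 0/1 0/2 1/0 1/1 1/2}
[PSO] allowed = {0/0 0/1 0/2 1/0 1/1 1/2}
target 0/1 ∈ {TSO,PSO}

SC:no TSO:yes PSO:yes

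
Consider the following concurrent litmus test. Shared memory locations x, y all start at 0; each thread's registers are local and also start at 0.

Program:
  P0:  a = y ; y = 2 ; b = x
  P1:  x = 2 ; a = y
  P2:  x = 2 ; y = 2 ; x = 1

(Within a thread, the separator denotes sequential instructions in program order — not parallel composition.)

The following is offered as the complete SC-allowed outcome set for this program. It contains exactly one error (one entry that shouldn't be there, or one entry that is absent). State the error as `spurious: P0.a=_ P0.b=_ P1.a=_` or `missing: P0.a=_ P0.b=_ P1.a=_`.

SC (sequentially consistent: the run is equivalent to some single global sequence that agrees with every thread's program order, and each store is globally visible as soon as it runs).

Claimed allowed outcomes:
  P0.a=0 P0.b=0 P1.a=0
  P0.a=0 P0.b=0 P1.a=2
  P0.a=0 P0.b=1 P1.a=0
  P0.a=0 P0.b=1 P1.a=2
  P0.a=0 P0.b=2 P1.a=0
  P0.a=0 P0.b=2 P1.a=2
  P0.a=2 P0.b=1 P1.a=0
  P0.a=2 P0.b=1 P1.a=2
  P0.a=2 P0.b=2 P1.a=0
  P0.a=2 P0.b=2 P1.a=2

outcome vector order: (P0.a,P0.b,P1.a)
SC (9): <0 0 2>, <0 1 0>, <0 1 2>, <0 2 0>, <0 2 2>, <2 1 0>, <2 1 2>, <2 2 0>, <2 2 2>
claimed∖SC = {<0 0 0>}

spurious: P0.a=0 P0.b=0 P1.a=0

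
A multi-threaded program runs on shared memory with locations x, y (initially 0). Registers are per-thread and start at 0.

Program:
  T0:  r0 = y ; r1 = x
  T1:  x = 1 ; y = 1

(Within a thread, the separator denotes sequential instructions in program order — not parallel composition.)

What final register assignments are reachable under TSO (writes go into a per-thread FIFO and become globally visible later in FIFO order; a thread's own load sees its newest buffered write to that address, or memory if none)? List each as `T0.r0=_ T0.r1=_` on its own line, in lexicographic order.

outcome vector order: (T0.r0,T0.r1)
|TSO outcomes| = 3

T0.r0=0 T0.r1=0
T0.r0=0 T0.r1=1
T0.r0=1 T0.r1=1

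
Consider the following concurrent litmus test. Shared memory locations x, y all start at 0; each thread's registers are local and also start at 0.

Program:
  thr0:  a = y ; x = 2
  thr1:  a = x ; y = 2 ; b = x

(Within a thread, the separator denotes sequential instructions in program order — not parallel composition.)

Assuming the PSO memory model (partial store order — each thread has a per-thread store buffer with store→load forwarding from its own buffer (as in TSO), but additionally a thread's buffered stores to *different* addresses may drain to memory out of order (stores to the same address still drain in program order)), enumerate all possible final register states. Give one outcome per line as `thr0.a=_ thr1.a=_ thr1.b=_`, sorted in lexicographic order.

outcome vector order: (thr0.a,thr1.a,thr1.b)
|PSO outcomes| = 5

thr0.a=0 thr1.a=0 thr1.b=0
thr0.a=0 thr1.a=0 thr1.b=2
thr0.a=0 thr1.a=2 thr1.b=2
thr0.a=2 thr1.a=0 thr1.b=0
thr0.a=2 thr1.a=0 thr1.b=2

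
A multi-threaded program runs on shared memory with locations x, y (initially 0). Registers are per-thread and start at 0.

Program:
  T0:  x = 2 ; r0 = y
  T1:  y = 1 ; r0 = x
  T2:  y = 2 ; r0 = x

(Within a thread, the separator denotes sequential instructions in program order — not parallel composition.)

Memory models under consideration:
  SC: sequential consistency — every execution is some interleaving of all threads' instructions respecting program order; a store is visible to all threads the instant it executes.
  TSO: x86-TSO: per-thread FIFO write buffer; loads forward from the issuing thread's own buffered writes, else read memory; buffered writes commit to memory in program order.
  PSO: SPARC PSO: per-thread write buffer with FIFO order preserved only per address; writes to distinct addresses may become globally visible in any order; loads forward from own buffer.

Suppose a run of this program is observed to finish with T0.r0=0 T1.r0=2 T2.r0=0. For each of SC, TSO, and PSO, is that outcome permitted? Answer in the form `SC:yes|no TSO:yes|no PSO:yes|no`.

outcome vector order: (T0.r0,T1.r0,T2.r0)
under SC → (0,2,2) (1,0,0) (1,0,2) (1,2,0) (1,2,2) (2,0,0) (2,0,2) (2,2,0) (2,2,2)
under TSO → (0,0,0) (0,0,2) (0,2,0) (0,2,2) (1,0,0) (1,0,2) (1,2,0) (1,2,2) (2,0,0) (2,0,2) (2,2,0) (2,2,2)
under PSO → (0,0,0) (0,0,2) (0,2,0) (0,2,2) (1,0,0) (1,0,2) (1,2,0) (1,2,2) (2,0,0) (2,0,2) (2,2,0) (2,2,2)
target (0,2,0) ∈ {TSO,PSO}

SC:no TSO:yes PSO:yes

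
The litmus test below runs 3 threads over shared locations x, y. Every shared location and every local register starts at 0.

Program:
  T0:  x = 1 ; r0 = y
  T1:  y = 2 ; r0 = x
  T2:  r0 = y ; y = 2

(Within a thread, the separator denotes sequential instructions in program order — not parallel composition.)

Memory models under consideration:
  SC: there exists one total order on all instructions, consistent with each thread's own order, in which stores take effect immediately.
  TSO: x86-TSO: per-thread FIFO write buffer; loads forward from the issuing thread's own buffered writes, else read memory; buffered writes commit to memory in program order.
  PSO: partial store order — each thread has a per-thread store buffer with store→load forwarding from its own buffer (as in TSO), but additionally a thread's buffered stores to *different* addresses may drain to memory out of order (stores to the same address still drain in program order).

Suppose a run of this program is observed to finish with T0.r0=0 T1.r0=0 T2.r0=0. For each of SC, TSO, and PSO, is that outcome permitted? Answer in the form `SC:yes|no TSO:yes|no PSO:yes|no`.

SC:no TSO:yes PSO:yes

outcome vector order: (T0.r0,T1.r0,T2.r0)
SC (6): 010, 012, 200, 202, 210, 212
TSO (8): 000, 002, 010, 012, 200, 202, 210, 212
PSO (8): 000, 002, 010, 012, 200, 202, 210, 212
target 000 ∈ {TSO,PSO}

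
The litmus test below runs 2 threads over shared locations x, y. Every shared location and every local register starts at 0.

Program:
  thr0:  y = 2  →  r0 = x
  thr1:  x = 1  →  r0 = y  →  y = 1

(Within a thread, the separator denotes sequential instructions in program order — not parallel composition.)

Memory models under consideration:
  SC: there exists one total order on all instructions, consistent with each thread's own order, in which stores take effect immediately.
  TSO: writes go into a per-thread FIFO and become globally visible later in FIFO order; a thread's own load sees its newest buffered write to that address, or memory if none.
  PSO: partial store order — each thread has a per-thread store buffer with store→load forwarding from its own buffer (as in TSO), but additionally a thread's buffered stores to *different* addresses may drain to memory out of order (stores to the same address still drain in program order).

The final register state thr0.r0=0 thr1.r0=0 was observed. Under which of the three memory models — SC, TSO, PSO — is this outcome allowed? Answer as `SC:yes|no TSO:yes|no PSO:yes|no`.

outcome vector order: (thr0.r0,thr1.r0)
under SC → 0/2, 1/0, 1/2
under TSO → 0/0, 0/2, 1/0, 1/2
under PSO → 0/0, 0/2, 1/0, 1/2
target 0/0 ∈ {TSO,PSO}

SC:no TSO:yes PSO:yes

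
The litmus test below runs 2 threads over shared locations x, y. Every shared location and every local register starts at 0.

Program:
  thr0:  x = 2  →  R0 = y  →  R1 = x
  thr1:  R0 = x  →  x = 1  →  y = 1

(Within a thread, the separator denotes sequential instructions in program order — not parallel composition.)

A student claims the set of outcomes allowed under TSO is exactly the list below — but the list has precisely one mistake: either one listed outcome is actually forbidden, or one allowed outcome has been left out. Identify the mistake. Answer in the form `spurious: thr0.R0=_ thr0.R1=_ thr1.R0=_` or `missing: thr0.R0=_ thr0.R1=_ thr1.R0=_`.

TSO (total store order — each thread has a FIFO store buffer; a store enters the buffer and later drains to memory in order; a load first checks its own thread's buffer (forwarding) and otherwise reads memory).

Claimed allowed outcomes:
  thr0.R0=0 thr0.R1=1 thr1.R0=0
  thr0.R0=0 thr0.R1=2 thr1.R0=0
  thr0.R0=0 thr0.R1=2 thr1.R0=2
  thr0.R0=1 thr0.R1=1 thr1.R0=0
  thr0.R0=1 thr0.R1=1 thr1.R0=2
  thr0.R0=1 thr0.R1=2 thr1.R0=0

missing: thr0.R0=0 thr0.R1=1 thr1.R0=2

outcome vector order: (thr0.R0,thr0.R1,thr1.R0)
TSO: 7 outcomes — {010, 012, 020, 022, 110, 112, 120}
TSO∖claimed = {012}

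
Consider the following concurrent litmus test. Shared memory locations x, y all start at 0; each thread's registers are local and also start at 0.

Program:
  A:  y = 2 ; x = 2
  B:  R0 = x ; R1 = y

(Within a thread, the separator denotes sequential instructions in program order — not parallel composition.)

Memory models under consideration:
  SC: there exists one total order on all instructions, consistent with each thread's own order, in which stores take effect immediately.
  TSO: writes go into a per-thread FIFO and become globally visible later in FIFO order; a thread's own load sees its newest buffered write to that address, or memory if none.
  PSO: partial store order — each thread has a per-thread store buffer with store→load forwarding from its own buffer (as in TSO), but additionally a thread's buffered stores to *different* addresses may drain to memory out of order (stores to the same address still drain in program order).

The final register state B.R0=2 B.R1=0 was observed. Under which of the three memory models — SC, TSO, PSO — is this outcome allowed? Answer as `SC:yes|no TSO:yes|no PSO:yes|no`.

SC:no TSO:no PSO:yes

outcome vector order: (B.R0,B.R1)
SC: 3 outcomes — {<0 0>; <0 2>; <2 2>}
TSO: 3 outcomes — {<0 0>; <0 2>; <2 2>}
PSO: 4 outcomes — {<0 0>; <0 2>; <2 0>; <2 2>}
target <2 0> ∈ {PSO}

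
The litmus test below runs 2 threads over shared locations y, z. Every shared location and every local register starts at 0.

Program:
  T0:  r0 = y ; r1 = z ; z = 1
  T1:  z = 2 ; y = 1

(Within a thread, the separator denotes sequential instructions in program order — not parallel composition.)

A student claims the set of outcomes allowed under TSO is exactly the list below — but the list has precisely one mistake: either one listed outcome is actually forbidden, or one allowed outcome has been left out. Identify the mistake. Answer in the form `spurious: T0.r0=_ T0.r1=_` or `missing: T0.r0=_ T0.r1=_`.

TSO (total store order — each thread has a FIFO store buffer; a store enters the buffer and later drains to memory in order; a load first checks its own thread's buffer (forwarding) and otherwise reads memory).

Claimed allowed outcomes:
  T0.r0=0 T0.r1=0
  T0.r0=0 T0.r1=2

missing: T0.r0=1 T0.r1=2

outcome vector order: (T0.r0,T0.r1)
under TSO → 00 02 12
TSO∖claimed = {12}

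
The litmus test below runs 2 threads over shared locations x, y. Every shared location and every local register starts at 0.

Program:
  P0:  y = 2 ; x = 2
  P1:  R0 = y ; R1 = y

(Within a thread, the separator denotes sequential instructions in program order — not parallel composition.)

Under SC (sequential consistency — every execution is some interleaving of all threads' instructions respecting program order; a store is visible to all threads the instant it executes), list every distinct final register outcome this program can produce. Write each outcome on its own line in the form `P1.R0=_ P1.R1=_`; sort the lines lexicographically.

P1.R0=0 P1.R1=0
P1.R0=0 P1.R1=2
P1.R0=2 P1.R1=2

outcome vector order: (P1.R0,P1.R1)
|SC outcomes| = 3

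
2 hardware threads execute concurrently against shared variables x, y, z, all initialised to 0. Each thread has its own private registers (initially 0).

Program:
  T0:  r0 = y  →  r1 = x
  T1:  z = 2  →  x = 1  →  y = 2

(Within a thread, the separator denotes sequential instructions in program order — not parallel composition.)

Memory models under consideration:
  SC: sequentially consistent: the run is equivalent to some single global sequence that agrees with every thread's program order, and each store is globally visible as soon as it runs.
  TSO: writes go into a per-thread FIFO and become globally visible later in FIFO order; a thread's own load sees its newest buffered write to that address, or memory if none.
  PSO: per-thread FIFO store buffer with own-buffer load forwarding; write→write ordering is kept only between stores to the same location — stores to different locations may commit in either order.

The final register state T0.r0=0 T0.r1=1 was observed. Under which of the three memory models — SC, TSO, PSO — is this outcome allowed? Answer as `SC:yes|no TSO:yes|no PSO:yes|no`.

SC:yes TSO:yes PSO:yes

outcome vector order: (T0.r0,T0.r1)
SC (3): 00, 01, 21
TSO (3): 00, 01, 21
PSO (4): 00, 01, 20, 21
target 01 ∈ {SC,TSO,PSO}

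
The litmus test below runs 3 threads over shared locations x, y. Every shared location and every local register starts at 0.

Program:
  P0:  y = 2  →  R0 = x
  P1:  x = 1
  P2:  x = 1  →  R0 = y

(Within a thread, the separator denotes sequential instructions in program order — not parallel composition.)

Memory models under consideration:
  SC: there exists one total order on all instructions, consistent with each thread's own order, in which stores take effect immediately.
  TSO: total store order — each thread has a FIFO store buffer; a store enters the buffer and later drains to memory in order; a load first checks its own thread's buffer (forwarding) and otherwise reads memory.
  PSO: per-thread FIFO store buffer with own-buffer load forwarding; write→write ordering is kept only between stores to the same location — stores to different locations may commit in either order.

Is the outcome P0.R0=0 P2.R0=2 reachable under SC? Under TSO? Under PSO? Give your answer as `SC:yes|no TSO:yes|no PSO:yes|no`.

outcome vector order: (P0.R0,P2.R0)
[SC] allowed = {02 10 12}
[TSO] allowed = {00 02 10 12}
[PSO] allowed = {00 02 10 12}
target 02 ∈ {SC,TSO,PSO}

SC:yes TSO:yes PSO:yes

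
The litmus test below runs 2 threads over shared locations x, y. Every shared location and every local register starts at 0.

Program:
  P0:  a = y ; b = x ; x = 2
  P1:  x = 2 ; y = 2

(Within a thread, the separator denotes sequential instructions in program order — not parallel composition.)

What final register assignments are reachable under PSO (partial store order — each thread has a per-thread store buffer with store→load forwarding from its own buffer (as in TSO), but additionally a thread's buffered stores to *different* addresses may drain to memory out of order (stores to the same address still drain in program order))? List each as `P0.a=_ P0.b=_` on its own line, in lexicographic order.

outcome vector order: (P0.a,P0.b)
|PSO outcomes| = 4

P0.a=0 P0.b=0
P0.a=0 P0.b=2
P0.a=2 P0.b=0
P0.a=2 P0.b=2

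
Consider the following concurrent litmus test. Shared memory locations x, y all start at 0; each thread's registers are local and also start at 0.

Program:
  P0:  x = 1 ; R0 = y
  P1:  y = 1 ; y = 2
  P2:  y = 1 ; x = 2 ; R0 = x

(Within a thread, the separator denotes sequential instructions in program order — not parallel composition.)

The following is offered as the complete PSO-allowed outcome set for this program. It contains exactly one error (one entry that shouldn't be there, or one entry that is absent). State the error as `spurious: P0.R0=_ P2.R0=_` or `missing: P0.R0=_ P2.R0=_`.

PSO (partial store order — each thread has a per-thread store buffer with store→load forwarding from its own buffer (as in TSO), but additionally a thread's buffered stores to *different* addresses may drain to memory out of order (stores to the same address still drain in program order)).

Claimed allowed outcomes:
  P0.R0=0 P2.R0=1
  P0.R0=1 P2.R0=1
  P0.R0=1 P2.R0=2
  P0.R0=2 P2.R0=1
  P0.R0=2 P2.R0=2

missing: P0.R0=0 P2.R0=2

outcome vector order: (P0.R0,P2.R0)
PSO (6): <0 1>, <0 2>, <1 1>, <1 2>, <2 1>, <2 2>
PSO∖claimed = {<0 2>}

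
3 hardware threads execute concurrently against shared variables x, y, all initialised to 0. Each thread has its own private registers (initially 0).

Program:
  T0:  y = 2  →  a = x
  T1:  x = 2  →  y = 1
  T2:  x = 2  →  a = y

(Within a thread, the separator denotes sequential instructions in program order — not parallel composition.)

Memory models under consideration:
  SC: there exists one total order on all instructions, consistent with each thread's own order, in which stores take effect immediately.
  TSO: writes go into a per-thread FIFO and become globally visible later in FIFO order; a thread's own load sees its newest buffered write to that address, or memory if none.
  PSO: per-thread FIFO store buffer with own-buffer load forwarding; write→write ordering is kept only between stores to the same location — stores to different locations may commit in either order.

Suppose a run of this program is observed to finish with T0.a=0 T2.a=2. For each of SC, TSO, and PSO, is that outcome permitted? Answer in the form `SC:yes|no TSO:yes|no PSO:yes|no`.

outcome vector order: (T0.a,T2.a)
under SC → (0,1), (0,2), (2,0), (2,1), (2,2)
under TSO → (0,0), (0,1), (0,2), (2,0), (2,1), (2,2)
under PSO → (0,0), (0,1), (0,2), (2,0), (2,1), (2,2)
target (0,2) ∈ {SC,TSO,PSO}

SC:yes TSO:yes PSO:yes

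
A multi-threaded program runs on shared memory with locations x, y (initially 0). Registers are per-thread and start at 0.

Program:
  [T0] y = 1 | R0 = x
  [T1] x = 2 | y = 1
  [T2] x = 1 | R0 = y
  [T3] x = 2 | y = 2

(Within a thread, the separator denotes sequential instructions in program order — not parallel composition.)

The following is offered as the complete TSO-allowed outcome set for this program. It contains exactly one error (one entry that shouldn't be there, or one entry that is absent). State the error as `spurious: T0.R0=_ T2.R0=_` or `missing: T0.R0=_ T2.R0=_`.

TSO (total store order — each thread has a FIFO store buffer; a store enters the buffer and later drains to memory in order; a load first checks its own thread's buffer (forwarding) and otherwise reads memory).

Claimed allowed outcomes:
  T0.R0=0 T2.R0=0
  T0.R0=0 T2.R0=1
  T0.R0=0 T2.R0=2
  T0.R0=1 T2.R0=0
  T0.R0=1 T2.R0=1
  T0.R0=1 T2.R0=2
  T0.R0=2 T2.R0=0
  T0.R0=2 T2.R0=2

outcome vector order: (T0.R0,T2.R0)
TSO (9): (0,0), (0,1), (0,2), (1,0), (1,1), (1,2), (2,0), (2,1), (2,2)
TSO∖claimed = {(2,1)}

missing: T0.R0=2 T2.R0=1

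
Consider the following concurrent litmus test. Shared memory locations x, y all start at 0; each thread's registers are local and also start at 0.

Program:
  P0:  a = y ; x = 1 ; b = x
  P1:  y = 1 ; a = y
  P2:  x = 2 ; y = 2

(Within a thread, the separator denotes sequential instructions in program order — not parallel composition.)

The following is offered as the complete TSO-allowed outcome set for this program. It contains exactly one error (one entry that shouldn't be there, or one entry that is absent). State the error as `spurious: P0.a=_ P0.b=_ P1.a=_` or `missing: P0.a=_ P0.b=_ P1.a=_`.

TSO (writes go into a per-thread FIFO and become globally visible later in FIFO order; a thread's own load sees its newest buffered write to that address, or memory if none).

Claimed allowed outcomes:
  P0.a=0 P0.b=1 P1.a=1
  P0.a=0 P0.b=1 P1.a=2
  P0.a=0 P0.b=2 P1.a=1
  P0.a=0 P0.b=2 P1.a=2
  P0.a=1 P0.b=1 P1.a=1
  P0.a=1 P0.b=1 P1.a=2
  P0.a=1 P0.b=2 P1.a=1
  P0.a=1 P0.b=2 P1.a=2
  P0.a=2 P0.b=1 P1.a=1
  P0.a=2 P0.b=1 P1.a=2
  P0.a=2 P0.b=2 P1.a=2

outcome vector order: (P0.a,P0.b,P1.a)
under TSO → <0 1 1> <0 1 2> <0 2 1> <0 2 2> <1 1 1> <1 1 2> <1 2 1> <1 2 2> <2 1 1> <2 1 2>
claimed∖TSO = {<2 2 2>}

spurious: P0.a=2 P0.b=2 P1.a=2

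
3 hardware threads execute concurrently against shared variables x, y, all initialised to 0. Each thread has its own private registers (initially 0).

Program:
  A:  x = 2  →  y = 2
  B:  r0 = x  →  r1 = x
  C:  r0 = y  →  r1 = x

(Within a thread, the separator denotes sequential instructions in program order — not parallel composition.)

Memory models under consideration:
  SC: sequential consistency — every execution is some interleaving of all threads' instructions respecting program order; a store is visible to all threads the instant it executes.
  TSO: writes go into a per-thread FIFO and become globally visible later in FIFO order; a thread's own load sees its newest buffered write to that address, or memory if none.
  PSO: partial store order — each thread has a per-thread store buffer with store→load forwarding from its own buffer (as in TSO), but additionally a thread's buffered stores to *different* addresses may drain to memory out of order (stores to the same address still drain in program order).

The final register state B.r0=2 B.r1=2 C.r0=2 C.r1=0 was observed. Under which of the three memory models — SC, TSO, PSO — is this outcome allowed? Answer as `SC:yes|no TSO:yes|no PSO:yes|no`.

outcome vector order: (B.r0,B.r1,C.r0,C.r1)
under SC → 0/0/0/0, 0/0/0/2, 0/0/2/2, 0/2/0/0, 0/2/0/2, 0/2/2/2, 2/2/0/0, 2/2/0/2, 2/2/2/2
under TSO → 0/0/0/0, 0/0/0/2, 0/0/2/2, 0/2/0/0, 0/2/0/2, 0/2/2/2, 2/2/0/0, 2/2/0/2, 2/2/2/2
under PSO → 0/0/0/0, 0/0/0/2, 0/0/2/0, 0/0/2/2, 0/2/0/0, 0/2/0/2, 0/2/2/0, 0/2/2/2, 2/2/0/0, 2/2/0/2, 2/2/2/0, 2/2/2/2
target 2/2/2/0 ∈ {PSO}

SC:no TSO:no PSO:yes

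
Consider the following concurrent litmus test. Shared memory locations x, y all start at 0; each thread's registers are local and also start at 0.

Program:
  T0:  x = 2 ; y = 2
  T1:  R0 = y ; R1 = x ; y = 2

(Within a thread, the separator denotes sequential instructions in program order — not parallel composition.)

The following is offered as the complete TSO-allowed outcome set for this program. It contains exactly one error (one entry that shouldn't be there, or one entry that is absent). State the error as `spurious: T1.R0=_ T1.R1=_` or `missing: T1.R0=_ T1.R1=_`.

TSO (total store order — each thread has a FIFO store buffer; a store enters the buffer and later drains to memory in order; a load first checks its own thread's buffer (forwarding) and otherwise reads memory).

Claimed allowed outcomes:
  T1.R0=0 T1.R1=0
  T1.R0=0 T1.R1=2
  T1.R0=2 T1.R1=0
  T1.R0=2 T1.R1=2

outcome vector order: (T1.R0,T1.R1)
TSO: 3 outcomes — {0/0, 0/2, 2/2}
claimed∖TSO = {2/0}

spurious: T1.R0=2 T1.R1=0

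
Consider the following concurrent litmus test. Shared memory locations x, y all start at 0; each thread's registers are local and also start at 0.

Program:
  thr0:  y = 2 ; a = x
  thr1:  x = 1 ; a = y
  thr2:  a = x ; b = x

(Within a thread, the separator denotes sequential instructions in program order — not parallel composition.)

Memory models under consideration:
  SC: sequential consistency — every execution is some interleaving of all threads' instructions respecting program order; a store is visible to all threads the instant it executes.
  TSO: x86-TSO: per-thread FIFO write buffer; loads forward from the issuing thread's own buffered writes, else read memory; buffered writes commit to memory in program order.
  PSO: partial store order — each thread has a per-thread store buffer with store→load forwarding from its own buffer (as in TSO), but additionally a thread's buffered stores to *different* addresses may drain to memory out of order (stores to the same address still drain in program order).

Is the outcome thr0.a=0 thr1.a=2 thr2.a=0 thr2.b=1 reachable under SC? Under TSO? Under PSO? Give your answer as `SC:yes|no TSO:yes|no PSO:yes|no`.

outcome vector order: (thr0.a,thr1.a,thr2.a,thr2.b)
SC (9): (0,2,0,0), (0,2,0,1), (0,2,1,1), (1,0,0,0), (1,0,0,1), (1,0,1,1), (1,2,0,0), (1,2,0,1), (1,2,1,1)
TSO (12): (0,0,0,0), (0,0,0,1), (0,0,1,1), (0,2,0,0), (0,2,0,1), (0,2,1,1), (1,0,0,0), (1,0,0,1), (1,0,1,1), (1,2,0,0), (1,2,0,1), (1,2,1,1)
PSO (12): (0,0,0,0), (0,0,0,1), (0,0,1,1), (0,2,0,0), (0,2,0,1), (0,2,1,1), (1,0,0,0), (1,0,0,1), (1,0,1,1), (1,2,0,0), (1,2,0,1), (1,2,1,1)
target (0,2,0,1) ∈ {SC,TSO,PSO}

SC:yes TSO:yes PSO:yes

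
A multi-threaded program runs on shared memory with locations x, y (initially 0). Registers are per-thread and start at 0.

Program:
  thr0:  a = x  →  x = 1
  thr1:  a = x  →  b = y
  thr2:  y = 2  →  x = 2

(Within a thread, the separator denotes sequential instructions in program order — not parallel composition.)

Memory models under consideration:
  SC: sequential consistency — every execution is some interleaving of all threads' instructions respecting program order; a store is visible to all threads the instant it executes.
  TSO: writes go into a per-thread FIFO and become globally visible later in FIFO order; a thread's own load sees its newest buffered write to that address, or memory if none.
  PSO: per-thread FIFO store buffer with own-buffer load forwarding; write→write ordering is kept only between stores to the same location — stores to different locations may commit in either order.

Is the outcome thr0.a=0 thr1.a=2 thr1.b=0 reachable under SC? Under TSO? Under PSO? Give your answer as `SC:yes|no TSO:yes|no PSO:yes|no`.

outcome vector order: (thr0.a,thr1.a,thr1.b)
[SC] allowed = {<0 0 0>; <0 0 2>; <0 1 0>; <0 1 2>; <0 2 2>; <2 0 0>; <2 0 2>; <2 1 2>; <2 2 2>}
[TSO] allowed = {<0 0 0>; <0 0 2>; <0 1 0>; <0 1 2>; <0 2 2>; <2 0 0>; <2 0 2>; <2 1 2>; <2 2 2>}
[PSO] allowed = {<0 0 0>; <0 0 2>; <0 1 0>; <0 1 2>; <0 2 0>; <0 2 2>; <2 0 0>; <2 0 2>; <2 1 0>; <2 1 2>; <2 2 0>; <2 2 2>}
target <0 2 0> ∈ {PSO}

SC:no TSO:no PSO:yes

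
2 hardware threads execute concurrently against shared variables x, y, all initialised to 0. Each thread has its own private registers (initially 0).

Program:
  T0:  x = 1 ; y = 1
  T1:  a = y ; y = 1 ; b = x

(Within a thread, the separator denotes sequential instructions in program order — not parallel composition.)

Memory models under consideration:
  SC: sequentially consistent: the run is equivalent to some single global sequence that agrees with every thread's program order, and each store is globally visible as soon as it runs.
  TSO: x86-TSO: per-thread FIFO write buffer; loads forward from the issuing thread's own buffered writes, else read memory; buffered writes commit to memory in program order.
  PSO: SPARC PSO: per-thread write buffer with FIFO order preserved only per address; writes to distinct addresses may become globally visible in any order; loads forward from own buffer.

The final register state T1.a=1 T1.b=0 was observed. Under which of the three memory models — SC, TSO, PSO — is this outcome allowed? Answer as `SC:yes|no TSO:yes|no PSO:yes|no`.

SC:no TSO:no PSO:yes

outcome vector order: (T1.a,T1.b)
SC: 3 outcomes — {0/0 0/1 1/1}
TSO: 3 outcomes — {0/0 0/1 1/1}
PSO: 4 outcomes — {0/0 0/1 1/0 1/1}
target 1/0 ∈ {PSO}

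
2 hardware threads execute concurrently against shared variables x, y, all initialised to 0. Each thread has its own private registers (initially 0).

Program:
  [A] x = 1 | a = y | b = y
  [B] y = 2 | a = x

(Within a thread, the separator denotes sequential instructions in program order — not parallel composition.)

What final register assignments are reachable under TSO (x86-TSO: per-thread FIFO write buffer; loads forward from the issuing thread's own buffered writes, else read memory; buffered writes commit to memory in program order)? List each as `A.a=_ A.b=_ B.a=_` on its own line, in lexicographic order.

A.a=0 A.b=0 B.a=0
A.a=0 A.b=0 B.a=1
A.a=0 A.b=2 B.a=0
A.a=0 A.b=2 B.a=1
A.a=2 A.b=2 B.a=0
A.a=2 A.b=2 B.a=1

outcome vector order: (A.a,A.b,B.a)
|TSO outcomes| = 6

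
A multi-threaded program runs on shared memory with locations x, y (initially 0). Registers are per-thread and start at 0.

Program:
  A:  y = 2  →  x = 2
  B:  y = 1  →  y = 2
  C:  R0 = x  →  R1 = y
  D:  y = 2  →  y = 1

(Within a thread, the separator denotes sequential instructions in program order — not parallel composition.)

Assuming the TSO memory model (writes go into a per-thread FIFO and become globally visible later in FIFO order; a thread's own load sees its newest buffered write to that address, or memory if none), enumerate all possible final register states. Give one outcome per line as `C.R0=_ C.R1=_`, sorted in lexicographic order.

outcome vector order: (C.R0,C.R1)
|TSO outcomes| = 5

C.R0=0 C.R1=0
C.R0=0 C.R1=1
C.R0=0 C.R1=2
C.R0=2 C.R1=1
C.R0=2 C.R1=2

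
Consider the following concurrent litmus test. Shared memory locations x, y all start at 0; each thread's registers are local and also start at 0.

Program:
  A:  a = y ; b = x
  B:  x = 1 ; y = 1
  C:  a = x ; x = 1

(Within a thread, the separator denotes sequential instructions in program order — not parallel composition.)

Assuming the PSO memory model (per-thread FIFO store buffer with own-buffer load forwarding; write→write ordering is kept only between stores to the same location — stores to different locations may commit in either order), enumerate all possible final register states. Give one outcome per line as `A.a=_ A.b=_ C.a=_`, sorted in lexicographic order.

outcome vector order: (A.a,A.b,C.a)
|PSO outcomes| = 8

A.a=0 A.b=0 C.a=0
A.a=0 A.b=0 C.a=1
A.a=0 A.b=1 C.a=0
A.a=0 A.b=1 C.a=1
A.a=1 A.b=0 C.a=0
A.a=1 A.b=0 C.a=1
A.a=1 A.b=1 C.a=0
A.a=1 A.b=1 C.a=1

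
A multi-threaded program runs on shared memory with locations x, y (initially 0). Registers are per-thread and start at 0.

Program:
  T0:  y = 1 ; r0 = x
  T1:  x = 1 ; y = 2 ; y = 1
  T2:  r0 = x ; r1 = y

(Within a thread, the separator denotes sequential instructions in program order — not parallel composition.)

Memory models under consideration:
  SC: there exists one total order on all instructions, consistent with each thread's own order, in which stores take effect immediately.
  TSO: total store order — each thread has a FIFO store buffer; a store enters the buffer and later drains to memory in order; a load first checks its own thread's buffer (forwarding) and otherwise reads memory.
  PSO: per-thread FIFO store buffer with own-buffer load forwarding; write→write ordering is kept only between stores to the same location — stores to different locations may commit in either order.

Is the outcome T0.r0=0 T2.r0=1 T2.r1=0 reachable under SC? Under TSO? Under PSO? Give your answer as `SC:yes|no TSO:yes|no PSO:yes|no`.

SC:no TSO:yes PSO:yes

outcome vector order: (T0.r0,T2.r0,T2.r1)
SC (11): <0 0 0> <0 0 1> <0 0 2> <0 1 1> <0 1 2> <1 0 0> <1 0 1> <1 0 2> <1 1 0> <1 1 1> <1 1 2>
TSO (12): <0 0 0> <0 0 1> <0 0 2> <0 1 0> <0 1 1> <0 1 2> <1 0 0> <1 0 1> <1 0 2> <1 1 0> <1 1 1> <1 1 2>
PSO (12): <0 0 0> <0 0 1> <0 0 2> <0 1 0> <0 1 1> <0 1 2> <1 0 0> <1 0 1> <1 0 2> <1 1 0> <1 1 1> <1 1 2>
target <0 1 0> ∈ {TSO,PSO}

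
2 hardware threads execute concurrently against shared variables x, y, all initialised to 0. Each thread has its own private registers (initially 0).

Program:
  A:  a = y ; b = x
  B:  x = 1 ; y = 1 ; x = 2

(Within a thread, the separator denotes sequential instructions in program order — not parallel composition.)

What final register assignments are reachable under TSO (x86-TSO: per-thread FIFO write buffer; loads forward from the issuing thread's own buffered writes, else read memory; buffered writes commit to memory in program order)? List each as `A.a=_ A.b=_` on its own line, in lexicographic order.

A.a=0 A.b=0
A.a=0 A.b=1
A.a=0 A.b=2
A.a=1 A.b=1
A.a=1 A.b=2

outcome vector order: (A.a,A.b)
|TSO outcomes| = 5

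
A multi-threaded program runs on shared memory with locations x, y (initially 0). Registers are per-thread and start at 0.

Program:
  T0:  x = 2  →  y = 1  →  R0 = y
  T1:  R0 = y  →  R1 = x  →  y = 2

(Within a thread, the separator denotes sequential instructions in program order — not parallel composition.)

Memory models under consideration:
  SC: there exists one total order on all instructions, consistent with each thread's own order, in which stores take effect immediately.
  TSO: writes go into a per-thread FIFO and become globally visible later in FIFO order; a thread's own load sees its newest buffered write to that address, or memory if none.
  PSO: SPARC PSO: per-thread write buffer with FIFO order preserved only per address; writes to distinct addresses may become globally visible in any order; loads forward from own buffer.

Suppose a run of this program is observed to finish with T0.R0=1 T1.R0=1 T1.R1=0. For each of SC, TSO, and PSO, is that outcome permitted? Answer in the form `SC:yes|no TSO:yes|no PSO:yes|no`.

SC:no TSO:no PSO:yes

outcome vector order: (T0.R0,T1.R0,T1.R1)
[SC] allowed = {<1 0 0> <1 0 2> <1 1 2> <2 0 0> <2 0 2> <2 1 2>}
[TSO] allowed = {<1 0 0> <1 0 2> <1 1 2> <2 0 0> <2 0 2> <2 1 2>}
[PSO] allowed = {<1 0 0> <1 0 2> <1 1 0> <1 1 2> <2 0 0> <2 0 2> <2 1 0> <2 1 2>}
target <1 1 0> ∈ {PSO}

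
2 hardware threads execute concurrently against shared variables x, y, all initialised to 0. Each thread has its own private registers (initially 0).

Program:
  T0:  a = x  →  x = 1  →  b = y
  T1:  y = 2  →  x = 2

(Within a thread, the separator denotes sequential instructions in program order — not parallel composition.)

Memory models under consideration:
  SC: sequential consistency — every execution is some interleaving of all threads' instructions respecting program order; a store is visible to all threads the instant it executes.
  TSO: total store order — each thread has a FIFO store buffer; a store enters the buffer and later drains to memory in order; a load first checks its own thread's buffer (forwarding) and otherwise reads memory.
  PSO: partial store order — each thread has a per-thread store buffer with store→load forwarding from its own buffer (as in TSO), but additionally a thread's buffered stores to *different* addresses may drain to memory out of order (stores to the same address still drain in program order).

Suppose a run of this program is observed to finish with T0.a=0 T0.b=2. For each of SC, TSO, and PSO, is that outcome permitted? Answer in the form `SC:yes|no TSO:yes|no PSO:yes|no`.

SC:yes TSO:yes PSO:yes

outcome vector order: (T0.a,T0.b)
under SC → (0,0) (0,2) (2,2)
under TSO → (0,0) (0,2) (2,2)
under PSO → (0,0) (0,2) (2,0) (2,2)
target (0,2) ∈ {SC,TSO,PSO}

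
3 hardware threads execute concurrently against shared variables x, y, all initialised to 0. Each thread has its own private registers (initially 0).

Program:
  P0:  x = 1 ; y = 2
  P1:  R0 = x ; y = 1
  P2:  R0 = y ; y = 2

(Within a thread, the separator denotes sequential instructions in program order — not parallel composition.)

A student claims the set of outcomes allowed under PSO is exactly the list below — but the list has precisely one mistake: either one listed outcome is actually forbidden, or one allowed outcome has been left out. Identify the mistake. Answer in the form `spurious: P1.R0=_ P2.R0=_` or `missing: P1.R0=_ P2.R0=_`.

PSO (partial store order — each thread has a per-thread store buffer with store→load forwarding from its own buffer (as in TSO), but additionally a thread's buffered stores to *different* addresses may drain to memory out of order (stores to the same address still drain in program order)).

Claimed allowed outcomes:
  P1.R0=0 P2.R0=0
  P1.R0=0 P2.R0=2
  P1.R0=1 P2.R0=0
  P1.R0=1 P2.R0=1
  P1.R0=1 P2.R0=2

missing: P1.R0=0 P2.R0=1

outcome vector order: (P1.R0,P2.R0)
under PSO → <0 0>, <0 1>, <0 2>, <1 0>, <1 1>, <1 2>
PSO∖claimed = {<0 1>}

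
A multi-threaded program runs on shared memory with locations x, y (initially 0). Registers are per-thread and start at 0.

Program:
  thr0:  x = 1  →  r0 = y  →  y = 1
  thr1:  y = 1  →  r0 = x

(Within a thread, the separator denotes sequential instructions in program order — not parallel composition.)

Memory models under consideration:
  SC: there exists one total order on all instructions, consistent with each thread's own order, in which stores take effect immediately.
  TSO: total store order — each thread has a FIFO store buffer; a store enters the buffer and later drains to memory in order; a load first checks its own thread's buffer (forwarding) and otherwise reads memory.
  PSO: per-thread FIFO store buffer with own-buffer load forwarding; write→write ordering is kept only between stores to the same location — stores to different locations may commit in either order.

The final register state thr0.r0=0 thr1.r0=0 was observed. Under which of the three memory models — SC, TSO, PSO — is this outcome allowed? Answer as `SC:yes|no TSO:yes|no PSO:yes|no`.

SC:no TSO:yes PSO:yes

outcome vector order: (thr0.r0,thr1.r0)
SC: 3 outcomes — {<0 1> <1 0> <1 1>}
TSO: 4 outcomes — {<0 0> <0 1> <1 0> <1 1>}
PSO: 4 outcomes — {<0 0> <0 1> <1 0> <1 1>}
target <0 0> ∈ {TSO,PSO}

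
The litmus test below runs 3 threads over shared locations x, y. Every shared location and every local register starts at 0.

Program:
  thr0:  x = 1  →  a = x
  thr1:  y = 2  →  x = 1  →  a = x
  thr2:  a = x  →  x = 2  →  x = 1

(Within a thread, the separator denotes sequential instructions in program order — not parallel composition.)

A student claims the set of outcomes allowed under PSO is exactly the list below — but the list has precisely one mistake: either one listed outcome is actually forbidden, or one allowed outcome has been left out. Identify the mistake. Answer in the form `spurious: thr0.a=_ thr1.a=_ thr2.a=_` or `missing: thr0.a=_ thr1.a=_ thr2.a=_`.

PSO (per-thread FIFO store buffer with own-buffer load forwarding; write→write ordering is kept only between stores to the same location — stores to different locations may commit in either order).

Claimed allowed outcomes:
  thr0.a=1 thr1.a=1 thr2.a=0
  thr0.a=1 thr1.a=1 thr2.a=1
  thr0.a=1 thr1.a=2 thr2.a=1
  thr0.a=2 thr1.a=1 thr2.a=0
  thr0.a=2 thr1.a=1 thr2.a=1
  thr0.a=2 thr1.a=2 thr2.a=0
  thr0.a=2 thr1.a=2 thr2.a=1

outcome vector order: (thr0.a,thr1.a,thr2.a)
PSO: 8 outcomes — {1/1/0 1/1/1 1/2/0 1/2/1 2/1/0 2/1/1 2/2/0 2/2/1}
PSO∖claimed = {1/2/0}

missing: thr0.a=1 thr1.a=2 thr2.a=0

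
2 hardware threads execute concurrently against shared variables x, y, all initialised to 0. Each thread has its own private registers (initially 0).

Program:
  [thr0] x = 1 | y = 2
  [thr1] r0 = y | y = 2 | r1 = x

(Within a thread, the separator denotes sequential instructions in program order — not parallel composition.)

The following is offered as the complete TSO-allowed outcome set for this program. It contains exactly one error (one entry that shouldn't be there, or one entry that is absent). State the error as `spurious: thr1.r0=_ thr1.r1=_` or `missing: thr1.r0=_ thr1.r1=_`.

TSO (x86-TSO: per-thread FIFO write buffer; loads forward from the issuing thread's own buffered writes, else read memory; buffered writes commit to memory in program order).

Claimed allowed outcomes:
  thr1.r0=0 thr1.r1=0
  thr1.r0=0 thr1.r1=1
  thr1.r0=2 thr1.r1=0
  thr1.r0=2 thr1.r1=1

outcome vector order: (thr1.r0,thr1.r1)
TSO (3): 00; 01; 21
claimed∖TSO = {20}

spurious: thr1.r0=2 thr1.r1=0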